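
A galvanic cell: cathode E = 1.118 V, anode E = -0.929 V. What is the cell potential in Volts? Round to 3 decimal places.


Standard cell potential: E_cell = E_cathode - E_anode.
E_cell = 1.118 - (-0.929)
E_cell = 2.047 V, rounded to 3 dp:

2.047 V


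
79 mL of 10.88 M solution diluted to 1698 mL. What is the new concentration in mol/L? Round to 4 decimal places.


Dilution: M1*V1 = M2*V2, solve for M2.
M2 = M1*V1 / V2
M2 = 10.88 * 79 / 1698
M2 = 859.52 / 1698
M2 = 0.50619552 mol/L, rounded to 4 dp:

0.5062 mol/L


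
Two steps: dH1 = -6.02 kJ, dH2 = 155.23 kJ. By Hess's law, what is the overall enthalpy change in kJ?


Hess's law: enthalpy is a state function, so add the step enthalpies.
dH_total = dH1 + dH2 = -6.02 + (155.23)
dH_total = 149.21 kJ:

149.21 kJ


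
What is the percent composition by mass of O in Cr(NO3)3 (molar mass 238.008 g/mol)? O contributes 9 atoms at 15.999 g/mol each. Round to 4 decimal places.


pct = 100 * (n_elem * M_elem) / M_total
mass_contribution = 9 * 15.999 = 143.991 g/mol
pct = 100 * 143.991 / 238.008
pct = 60.49838661 %, rounded to 4 dp:

60.4984 %


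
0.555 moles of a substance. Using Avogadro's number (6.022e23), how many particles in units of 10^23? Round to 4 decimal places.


N = n * NA, then divide by 1e23 for the requested units.
N / 1e23 = n * 6.022
N / 1e23 = 0.555 * 6.022
N / 1e23 = 3.34221, rounded to 4 dp:

3.3422


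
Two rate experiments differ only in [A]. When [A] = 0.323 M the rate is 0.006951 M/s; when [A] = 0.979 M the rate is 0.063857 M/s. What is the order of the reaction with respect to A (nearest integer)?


Rate is proportional to [A]^n, so rate2/rate1 = ([A]2/[A]1)^n. Take logs to solve for n.
rate2/rate1 = 0.063857 / 0.006951 = 9.1867
[A]2/[A]1 = 0.979 / 0.323 = 3.031
n = ln(9.1867) / ln(3.031) = 2.0
Nearest integer order:

2


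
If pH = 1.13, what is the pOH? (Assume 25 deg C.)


At 25 deg C, pH + pOH = 14.
pOH = 14 - pH = 14 - 1.13
pOH = 12.87:

12.87


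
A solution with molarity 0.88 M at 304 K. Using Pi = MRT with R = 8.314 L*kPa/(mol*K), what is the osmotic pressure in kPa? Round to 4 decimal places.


Osmotic pressure (van't Hoff): Pi = M*R*T.
RT = 8.314 * 304 = 2527.456
Pi = 0.88 * 2527.456
Pi = 2224.16128 kPa, rounded to 4 dp:

2224.1613 kPa


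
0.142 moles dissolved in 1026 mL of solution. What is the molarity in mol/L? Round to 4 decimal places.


Convert volume to liters: V_L = V_mL / 1000.
V_L = 1026 / 1000 = 1.026 L
M = n / V_L = 0.142 / 1.026
M = 0.13840156 mol/L, rounded to 4 dp:

0.1384 mol/L


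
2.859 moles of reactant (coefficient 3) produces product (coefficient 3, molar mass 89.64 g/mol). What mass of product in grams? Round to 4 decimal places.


Use the coefficient ratio to convert reactant moles to product moles, then multiply by the product's molar mass.
moles_P = moles_R * (coeff_P / coeff_R) = 2.859 * (3/3) = 2.859
mass_P = moles_P * M_P = 2.859 * 89.64
mass_P = 256.28076 g, rounded to 4 dp:

256.2808 g


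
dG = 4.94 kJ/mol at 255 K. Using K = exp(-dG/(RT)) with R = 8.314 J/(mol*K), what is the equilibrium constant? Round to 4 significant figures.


dG is in kJ/mol; multiply by 1000 to match R in J/(mol*K).
RT = 8.314 * 255 = 2120.07 J/mol
exponent = -dG*1000 / (RT) = -(4.94*1000) / 2120.07 = -2.33011174
K = exp(-2.33011174)
K = 0.097284876, rounded to 4 significant figures:

0.09728


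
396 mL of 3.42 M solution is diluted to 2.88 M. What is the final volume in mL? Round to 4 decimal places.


Dilution: M1*V1 = M2*V2, solve for V2.
V2 = M1*V1 / M2
V2 = 3.42 * 396 / 2.88
V2 = 1354.32 / 2.88
V2 = 470.25 mL, rounded to 4 dp:

470.2500 mL


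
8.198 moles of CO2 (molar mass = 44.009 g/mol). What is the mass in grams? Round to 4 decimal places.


mass = n * M
mass = 8.198 * 44.009
mass = 360.785782 g, rounded to 4 dp:

360.7858 g


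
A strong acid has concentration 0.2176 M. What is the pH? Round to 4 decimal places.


A strong acid dissociates completely, so [H+] equals the given concentration.
pH = -log10([H+]) = -log10(0.2176)
pH = 0.66234111, rounded to 4 dp:

0.6623


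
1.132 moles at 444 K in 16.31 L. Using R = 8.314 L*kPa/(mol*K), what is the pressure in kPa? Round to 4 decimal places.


PV = nRT, solve for P = nRT / V.
nRT = 1.132 * 8.314 * 444 = 4178.6829
P = 4178.6829 / 16.31
P = 256.20373391 kPa, rounded to 4 dp:

256.2037 kPa


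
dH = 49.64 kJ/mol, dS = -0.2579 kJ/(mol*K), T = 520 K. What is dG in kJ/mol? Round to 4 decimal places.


Gibbs: dG = dH - T*dS (consistent units, dS already in kJ/(mol*K)).
T*dS = 520 * -0.2579 = -134.108
dG = 49.64 - (-134.108)
dG = 183.748 kJ/mol, rounded to 4 dp:

183.7480 kJ/mol


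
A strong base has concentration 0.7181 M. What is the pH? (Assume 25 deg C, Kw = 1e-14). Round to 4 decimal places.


A strong base dissociates completely, so [OH-] equals the given concentration.
pOH = -log10([OH-]) = -log10(0.7181) = 0.143815
pH = 14 - pOH = 14 - 0.143815
pH = 13.856185, rounded to 4 dp:

13.8562


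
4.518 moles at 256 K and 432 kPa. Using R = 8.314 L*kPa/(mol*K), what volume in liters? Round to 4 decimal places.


PV = nRT, solve for V = nRT / P.
nRT = 4.518 * 8.314 * 256 = 9616.0389
V = 9616.0389 / 432
V = 22.25934931 L, rounded to 4 dp:

22.2593 L


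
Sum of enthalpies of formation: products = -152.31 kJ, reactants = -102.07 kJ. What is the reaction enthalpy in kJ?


dH_rxn = sum(dH_f products) - sum(dH_f reactants)
dH_rxn = -152.31 - (-102.07)
dH_rxn = -50.24 kJ:

-50.24 kJ


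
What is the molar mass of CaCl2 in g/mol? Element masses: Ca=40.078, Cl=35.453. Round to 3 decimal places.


M = sum(count * atomic_mass) over atoms.
M = 1*40.078 + 2*35.453
M = 40.078 + 70.906
M = 110.984 g/mol, rounded to 3 dp:

110.984 g/mol


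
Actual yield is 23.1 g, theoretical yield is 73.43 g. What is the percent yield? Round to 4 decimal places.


% yield = 100 * actual / theoretical
% yield = 100 * 23.1 / 73.43
% yield = 31.45853194 %, rounded to 4 dp:

31.4585 %


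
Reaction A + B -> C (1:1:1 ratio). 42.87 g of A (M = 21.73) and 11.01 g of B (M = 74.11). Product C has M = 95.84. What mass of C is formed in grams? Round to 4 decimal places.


Find moles of each reactant; the smaller value is the limiting reagent in a 1:1:1 reaction, so moles_C equals moles of the limiter.
n_A = mass_A / M_A = 42.87 / 21.73 = 1.972849 mol
n_B = mass_B / M_B = 11.01 / 74.11 = 0.148563 mol
Limiting reagent: B (smaller), n_limiting = 0.148563 mol
mass_C = n_limiting * M_C = 0.148563 * 95.84
mass_C = 14.23827792 g, rounded to 4 dp:

14.2383 g


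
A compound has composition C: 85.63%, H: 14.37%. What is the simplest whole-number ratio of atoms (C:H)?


Assume 100 g of compound, divide each mass% by atomic mass to get moles, then normalize by the smallest to get a raw atom ratio.
Moles per 100 g: C: 85.63/12.011 = 7.1293, H: 14.37/1.008 = 14.256
Raw ratio (divide by min = 7.1293): C: 1.0, H: 2.0
Multiply by 1 to clear fractions: C: 1.0 ~= 1, H: 2.0 ~= 2
Reduce by GCD to get the simplest whole-number ratio:

1:2


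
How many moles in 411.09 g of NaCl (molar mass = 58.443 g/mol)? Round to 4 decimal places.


n = mass / M
n = 411.09 / 58.443
n = 7.03403316 mol, rounded to 4 dp:

7.0340 mol


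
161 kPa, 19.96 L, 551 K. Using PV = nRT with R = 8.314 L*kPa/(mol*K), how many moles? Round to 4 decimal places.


PV = nRT, solve for n = PV / (RT).
PV = 161 * 19.96 = 3213.56
RT = 8.314 * 551 = 4581.014
n = 3213.56 / 4581.014
n = 0.70149535 mol, rounded to 4 dp:

0.7015 mol


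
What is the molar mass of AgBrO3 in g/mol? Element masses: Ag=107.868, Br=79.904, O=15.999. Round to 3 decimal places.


M = sum(count * atomic_mass) over atoms.
M = 1*107.868 + 1*79.904 + 3*15.999
M = 107.868 + 79.904 + 47.997
M = 235.769 g/mol, rounded to 3 dp:

235.769 g/mol


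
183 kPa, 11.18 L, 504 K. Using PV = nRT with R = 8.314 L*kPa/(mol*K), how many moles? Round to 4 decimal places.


PV = nRT, solve for n = PV / (RT).
PV = 183 * 11.18 = 2045.94
RT = 8.314 * 504 = 4190.256
n = 2045.94 / 4190.256
n = 0.48826134 mol, rounded to 4 dp:

0.4883 mol


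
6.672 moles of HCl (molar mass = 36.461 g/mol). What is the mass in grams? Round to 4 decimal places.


mass = n * M
mass = 6.672 * 36.461
mass = 243.267792 g, rounded to 4 dp:

243.2678 g


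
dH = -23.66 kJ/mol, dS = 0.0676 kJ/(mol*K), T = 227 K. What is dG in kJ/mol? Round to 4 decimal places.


Gibbs: dG = dH - T*dS (consistent units, dS already in kJ/(mol*K)).
T*dS = 227 * 0.0676 = 15.3452
dG = -23.66 - (15.3452)
dG = -39.0052 kJ/mol, rounded to 4 dp:

-39.0052 kJ/mol


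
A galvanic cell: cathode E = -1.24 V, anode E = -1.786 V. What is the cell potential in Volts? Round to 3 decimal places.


Standard cell potential: E_cell = E_cathode - E_anode.
E_cell = -1.24 - (-1.786)
E_cell = 0.546 V, rounded to 3 dp:

0.546 V


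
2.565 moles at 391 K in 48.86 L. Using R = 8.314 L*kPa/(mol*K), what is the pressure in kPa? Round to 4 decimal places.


PV = nRT, solve for P = nRT / V.
nRT = 2.565 * 8.314 * 391 = 8338.2353
P = 8338.2353 / 48.86
P = 170.65565493 kPa, rounded to 4 dp:

170.6557 kPa


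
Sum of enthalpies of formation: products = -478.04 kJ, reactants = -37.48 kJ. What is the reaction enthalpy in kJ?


dH_rxn = sum(dH_f products) - sum(dH_f reactants)
dH_rxn = -478.04 - (-37.48)
dH_rxn = -440.56 kJ:

-440.56 kJ


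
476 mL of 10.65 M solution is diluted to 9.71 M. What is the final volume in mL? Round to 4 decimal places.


Dilution: M1*V1 = M2*V2, solve for V2.
V2 = M1*V1 / M2
V2 = 10.65 * 476 / 9.71
V2 = 5069.4 / 9.71
V2 = 522.08032956 mL, rounded to 4 dp:

522.0803 mL


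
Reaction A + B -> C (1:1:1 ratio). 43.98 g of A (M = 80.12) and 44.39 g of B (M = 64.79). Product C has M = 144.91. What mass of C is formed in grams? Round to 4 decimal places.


Find moles of each reactant; the smaller value is the limiting reagent in a 1:1:1 reaction, so moles_C equals moles of the limiter.
n_A = mass_A / M_A = 43.98 / 80.12 = 0.548927 mol
n_B = mass_B / M_B = 44.39 / 64.79 = 0.685137 mol
Limiting reagent: A (smaller), n_limiting = 0.548927 mol
mass_C = n_limiting * M_C = 0.548927 * 144.91
mass_C = 79.54501157 g, rounded to 4 dp:

79.5450 g


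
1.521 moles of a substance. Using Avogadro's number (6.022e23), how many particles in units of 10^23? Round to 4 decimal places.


N = n * NA, then divide by 1e23 for the requested units.
N / 1e23 = n * 6.022
N / 1e23 = 1.521 * 6.022
N / 1e23 = 9.159462, rounded to 4 dp:

9.1595


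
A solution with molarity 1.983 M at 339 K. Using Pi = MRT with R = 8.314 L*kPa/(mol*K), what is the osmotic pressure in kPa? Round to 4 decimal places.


Osmotic pressure (van't Hoff): Pi = M*R*T.
RT = 8.314 * 339 = 2818.446
Pi = 1.983 * 2818.446
Pi = 5588.978418 kPa, rounded to 4 dp:

5588.9784 kPa


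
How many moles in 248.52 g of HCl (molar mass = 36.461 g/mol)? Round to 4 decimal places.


n = mass / M
n = 248.52 / 36.461
n = 6.81605003 mol, rounded to 4 dp:

6.8161 mol


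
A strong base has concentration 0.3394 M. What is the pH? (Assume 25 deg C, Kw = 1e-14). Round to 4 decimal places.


A strong base dissociates completely, so [OH-] equals the given concentration.
pOH = -log10([OH-]) = -log10(0.3394) = 0.469288
pH = 14 - pOH = 14 - 0.469288
pH = 13.530712, rounded to 4 dp:

13.5307


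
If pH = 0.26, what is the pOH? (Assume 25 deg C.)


At 25 deg C, pH + pOH = 14.
pOH = 14 - pH = 14 - 0.26
pOH = 13.74:

13.74


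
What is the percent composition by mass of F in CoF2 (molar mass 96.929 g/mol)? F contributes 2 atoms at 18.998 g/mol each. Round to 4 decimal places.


pct = 100 * (n_elem * M_elem) / M_total
mass_contribution = 2 * 18.998 = 37.996 g/mol
pct = 100 * 37.996 / 96.929
pct = 39.19982668 %, rounded to 4 dp:

39.1998 %


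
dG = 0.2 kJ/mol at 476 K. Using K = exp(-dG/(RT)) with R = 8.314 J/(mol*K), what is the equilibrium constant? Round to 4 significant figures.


dG is in kJ/mol; multiply by 1000 to match R in J/(mol*K).
RT = 8.314 * 476 = 3957.464 J/mol
exponent = -dG*1000 / (RT) = -(0.2*1000) / 3957.464 = -0.05053741
K = exp(-0.05053741)
K = 0.95071836, rounded to 4 significant figures:

0.9507


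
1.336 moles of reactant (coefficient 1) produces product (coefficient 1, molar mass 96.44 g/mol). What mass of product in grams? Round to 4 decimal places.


Use the coefficient ratio to convert reactant moles to product moles, then multiply by the product's molar mass.
moles_P = moles_R * (coeff_P / coeff_R) = 1.336 * (1/1) = 1.336
mass_P = moles_P * M_P = 1.336 * 96.44
mass_P = 128.84384 g, rounded to 4 dp:

128.8438 g


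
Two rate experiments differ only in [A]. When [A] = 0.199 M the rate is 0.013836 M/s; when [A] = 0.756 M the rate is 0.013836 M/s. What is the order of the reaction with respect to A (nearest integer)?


Rate is proportional to [A]^n, so rate2/rate1 = ([A]2/[A]1)^n. Take logs to solve for n.
rate2/rate1 = 0.013836 / 0.013836 = 1.0
[A]2/[A]1 = 0.756 / 0.199 = 3.799
n = ln(1.0) / ln(3.799) = 0.0
Nearest integer order:

0


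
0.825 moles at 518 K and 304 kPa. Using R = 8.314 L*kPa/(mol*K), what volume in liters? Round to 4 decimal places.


PV = nRT, solve for V = nRT / P.
nRT = 0.825 * 8.314 * 518 = 3552.9879
V = 3552.9879 / 304
V = 11.6874602 L, rounded to 4 dp:

11.6875 L


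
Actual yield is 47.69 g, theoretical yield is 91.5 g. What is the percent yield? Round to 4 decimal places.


% yield = 100 * actual / theoretical
% yield = 100 * 47.69 / 91.5
% yield = 52.12021858 %, rounded to 4 dp:

52.1202 %


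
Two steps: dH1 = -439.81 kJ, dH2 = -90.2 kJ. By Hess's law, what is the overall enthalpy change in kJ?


Hess's law: enthalpy is a state function, so add the step enthalpies.
dH_total = dH1 + dH2 = -439.81 + (-90.2)
dH_total = -530.01 kJ:

-530.01 kJ


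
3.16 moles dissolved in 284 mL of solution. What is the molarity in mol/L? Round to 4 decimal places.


Convert volume to liters: V_L = V_mL / 1000.
V_L = 284 / 1000 = 0.284 L
M = n / V_L = 3.16 / 0.284
M = 11.12676056 mol/L, rounded to 4 dp:

11.1268 mol/L


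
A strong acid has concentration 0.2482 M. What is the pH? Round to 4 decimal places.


A strong acid dissociates completely, so [H+] equals the given concentration.
pH = -log10([H+]) = -log10(0.2482)
pH = 0.60519822, rounded to 4 dp:

0.6052


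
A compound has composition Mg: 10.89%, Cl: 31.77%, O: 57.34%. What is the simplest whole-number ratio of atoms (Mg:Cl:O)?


Assume 100 g of compound, divide each mass% by atomic mass to get moles, then normalize by the smallest to get a raw atom ratio.
Moles per 100 g: Mg: 10.89/24.305 = 0.4481, Cl: 31.77/35.453 = 0.8961, O: 57.34/15.999 = 3.584
Raw ratio (divide by min = 0.4481): Mg: 1.0, Cl: 2.0, O: 7.999
Multiply by 1 to clear fractions: Mg: 1.0 ~= 1, Cl: 2.0 ~= 2, O: 7.999 ~= 8
Reduce by GCD to get the simplest whole-number ratio:

1:2:8


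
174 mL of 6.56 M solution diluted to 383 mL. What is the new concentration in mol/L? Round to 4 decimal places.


Dilution: M1*V1 = M2*V2, solve for M2.
M2 = M1*V1 / V2
M2 = 6.56 * 174 / 383
M2 = 1141.44 / 383
M2 = 2.9802611 mol/L, rounded to 4 dp:

2.9803 mol/L


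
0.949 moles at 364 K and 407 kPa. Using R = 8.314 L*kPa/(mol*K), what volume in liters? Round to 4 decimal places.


PV = nRT, solve for V = nRT / P.
nRT = 0.949 * 8.314 * 364 = 2871.9549
V = 2871.9549 / 407
V = 7.05640025 L, rounded to 4 dp:

7.0564 L


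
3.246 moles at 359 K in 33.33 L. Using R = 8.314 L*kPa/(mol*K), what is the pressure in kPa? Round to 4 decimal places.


PV = nRT, solve for P = nRT / V.
nRT = 3.246 * 8.314 * 359 = 9688.4206
P = 9688.4206 / 33.33
P = 290.68168617 kPa, rounded to 4 dp:

290.6817 kPa


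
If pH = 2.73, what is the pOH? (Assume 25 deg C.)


At 25 deg C, pH + pOH = 14.
pOH = 14 - pH = 14 - 2.73
pOH = 11.27:

11.27


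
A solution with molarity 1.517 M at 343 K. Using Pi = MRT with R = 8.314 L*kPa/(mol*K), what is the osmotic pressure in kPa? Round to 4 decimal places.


Osmotic pressure (van't Hoff): Pi = M*R*T.
RT = 8.314 * 343 = 2851.702
Pi = 1.517 * 2851.702
Pi = 4326.031934 kPa, rounded to 4 dp:

4326.0319 kPa


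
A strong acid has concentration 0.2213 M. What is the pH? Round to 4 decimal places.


A strong acid dissociates completely, so [H+] equals the given concentration.
pH = -log10([H+]) = -log10(0.2213)
pH = 0.65501859, rounded to 4 dp:

0.6550


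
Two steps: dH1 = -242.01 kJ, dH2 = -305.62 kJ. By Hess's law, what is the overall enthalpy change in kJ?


Hess's law: enthalpy is a state function, so add the step enthalpies.
dH_total = dH1 + dH2 = -242.01 + (-305.62)
dH_total = -547.63 kJ:

-547.63 kJ


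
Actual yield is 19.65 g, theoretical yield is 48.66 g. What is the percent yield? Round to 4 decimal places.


% yield = 100 * actual / theoretical
% yield = 100 * 19.65 / 48.66
% yield = 40.38224414 %, rounded to 4 dp:

40.3822 %


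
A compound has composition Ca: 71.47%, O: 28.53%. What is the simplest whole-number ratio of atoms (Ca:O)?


Assume 100 g of compound, divide each mass% by atomic mass to get moles, then normalize by the smallest to get a raw atom ratio.
Moles per 100 g: Ca: 71.47/40.078 = 1.7833, O: 28.53/15.999 = 1.7832
Raw ratio (divide by min = 1.7832): Ca: 1.0, O: 1.0
Multiply by 1 to clear fractions: Ca: 1.0 ~= 1, O: 1.0 ~= 1
Reduce by GCD to get the simplest whole-number ratio:

1:1


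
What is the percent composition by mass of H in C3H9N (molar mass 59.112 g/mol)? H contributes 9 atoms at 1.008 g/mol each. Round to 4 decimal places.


pct = 100 * (n_elem * M_elem) / M_total
mass_contribution = 9 * 1.008 = 9.072 g/mol
pct = 100 * 9.072 / 59.112
pct = 15.34713764 %, rounded to 4 dp:

15.3471 %


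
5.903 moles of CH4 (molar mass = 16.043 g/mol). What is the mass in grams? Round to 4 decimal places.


mass = n * M
mass = 5.903 * 16.043
mass = 94.701829 g, rounded to 4 dp:

94.7018 g


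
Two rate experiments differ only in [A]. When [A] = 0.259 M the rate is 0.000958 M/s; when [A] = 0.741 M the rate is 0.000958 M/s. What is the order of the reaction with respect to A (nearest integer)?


Rate is proportional to [A]^n, so rate2/rate1 = ([A]2/[A]1)^n. Take logs to solve for n.
rate2/rate1 = 0.000958 / 0.000958 = 1.0
[A]2/[A]1 = 0.741 / 0.259 = 2.861
n = ln(1.0) / ln(2.861) = 0.0
Nearest integer order:

0


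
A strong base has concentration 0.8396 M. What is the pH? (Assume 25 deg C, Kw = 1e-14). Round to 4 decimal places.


A strong base dissociates completely, so [OH-] equals the given concentration.
pOH = -log10([OH-]) = -log10(0.8396) = 0.075928
pH = 14 - pOH = 14 - 0.075928
pH = 13.924072, rounded to 4 dp:

13.9241


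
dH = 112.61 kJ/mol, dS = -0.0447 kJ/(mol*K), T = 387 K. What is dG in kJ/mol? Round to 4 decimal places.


Gibbs: dG = dH - T*dS (consistent units, dS already in kJ/(mol*K)).
T*dS = 387 * -0.0447 = -17.2989
dG = 112.61 - (-17.2989)
dG = 129.9089 kJ/mol, rounded to 4 dp:

129.9089 kJ/mol


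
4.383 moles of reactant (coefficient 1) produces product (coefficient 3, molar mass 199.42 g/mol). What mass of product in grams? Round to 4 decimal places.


Use the coefficient ratio to convert reactant moles to product moles, then multiply by the product's molar mass.
moles_P = moles_R * (coeff_P / coeff_R) = 4.383 * (3/1) = 13.149
mass_P = moles_P * M_P = 13.149 * 199.42
mass_P = 2622.17358 g, rounded to 4 dp:

2622.1736 g


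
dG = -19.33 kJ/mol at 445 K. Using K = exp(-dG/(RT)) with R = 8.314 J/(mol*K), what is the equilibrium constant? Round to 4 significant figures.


dG is in kJ/mol; multiply by 1000 to match R in J/(mol*K).
RT = 8.314 * 445 = 3699.73 J/mol
exponent = -dG*1000 / (RT) = -(-19.33*1000) / 3699.73 = 5.22470559
K = exp(5.22470559)
K = 185.80646, rounded to 4 significant figures:

185.8


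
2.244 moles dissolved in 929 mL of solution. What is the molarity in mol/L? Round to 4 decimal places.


Convert volume to liters: V_L = V_mL / 1000.
V_L = 929 / 1000 = 0.929 L
M = n / V_L = 2.244 / 0.929
M = 2.41550054 mol/L, rounded to 4 dp:

2.4155 mol/L


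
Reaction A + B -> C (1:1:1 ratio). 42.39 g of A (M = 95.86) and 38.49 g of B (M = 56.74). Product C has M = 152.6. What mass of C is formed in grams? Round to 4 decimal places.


Find moles of each reactant; the smaller value is the limiting reagent in a 1:1:1 reaction, so moles_C equals moles of the limiter.
n_A = mass_A / M_A = 42.39 / 95.86 = 0.442207 mol
n_B = mass_B / M_B = 38.49 / 56.74 = 0.678357 mol
Limiting reagent: A (smaller), n_limiting = 0.442207 mol
mass_C = n_limiting * M_C = 0.442207 * 152.6
mass_C = 67.4807882 g, rounded to 4 dp:

67.4808 g


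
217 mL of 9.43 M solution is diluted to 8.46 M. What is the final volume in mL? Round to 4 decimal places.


Dilution: M1*V1 = M2*V2, solve for V2.
V2 = M1*V1 / M2
V2 = 9.43 * 217 / 8.46
V2 = 2046.31 / 8.46
V2 = 241.88061466 mL, rounded to 4 dp:

241.8806 mL


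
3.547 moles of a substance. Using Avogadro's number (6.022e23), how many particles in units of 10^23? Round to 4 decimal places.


N = n * NA, then divide by 1e23 for the requested units.
N / 1e23 = n * 6.022
N / 1e23 = 3.547 * 6.022
N / 1e23 = 21.360034, rounded to 4 dp:

21.3600


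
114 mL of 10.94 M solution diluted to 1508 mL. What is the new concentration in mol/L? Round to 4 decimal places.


Dilution: M1*V1 = M2*V2, solve for M2.
M2 = M1*V1 / V2
M2 = 10.94 * 114 / 1508
M2 = 1247.16 / 1508
M2 = 0.82702918 mol/L, rounded to 4 dp:

0.8270 mol/L


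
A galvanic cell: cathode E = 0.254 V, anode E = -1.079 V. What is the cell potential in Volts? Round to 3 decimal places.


Standard cell potential: E_cell = E_cathode - E_anode.
E_cell = 0.254 - (-1.079)
E_cell = 1.333 V, rounded to 3 dp:

1.333 V


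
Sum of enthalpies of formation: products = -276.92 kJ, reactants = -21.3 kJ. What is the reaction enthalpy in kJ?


dH_rxn = sum(dH_f products) - sum(dH_f reactants)
dH_rxn = -276.92 - (-21.3)
dH_rxn = -255.62 kJ:

-255.62 kJ


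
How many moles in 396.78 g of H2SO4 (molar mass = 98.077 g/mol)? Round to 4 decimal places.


n = mass / M
n = 396.78 / 98.077
n = 4.04559683 mol, rounded to 4 dp:

4.0456 mol


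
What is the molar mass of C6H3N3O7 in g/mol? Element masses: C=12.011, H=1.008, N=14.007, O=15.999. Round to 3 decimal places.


M = sum(count * atomic_mass) over atoms.
M = 6*12.011 + 3*1.008 + 3*14.007 + 7*15.999
M = 72.066 + 3.024 + 42.021 + 111.993
M = 229.104 g/mol, rounded to 3 dp:

229.104 g/mol


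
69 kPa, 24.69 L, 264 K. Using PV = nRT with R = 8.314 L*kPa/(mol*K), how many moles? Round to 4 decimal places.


PV = nRT, solve for n = PV / (RT).
PV = 69 * 24.69 = 1703.61
RT = 8.314 * 264 = 2194.896
n = 1703.61 / 2194.896
n = 0.77616889 mol, rounded to 4 dp:

0.7762 mol


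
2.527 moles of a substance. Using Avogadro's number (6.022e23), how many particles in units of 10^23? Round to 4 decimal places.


N = n * NA, then divide by 1e23 for the requested units.
N / 1e23 = n * 6.022
N / 1e23 = 2.527 * 6.022
N / 1e23 = 15.217594, rounded to 4 dp:

15.2176


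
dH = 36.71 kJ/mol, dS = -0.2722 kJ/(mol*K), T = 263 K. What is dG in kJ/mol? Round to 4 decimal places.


Gibbs: dG = dH - T*dS (consistent units, dS already in kJ/(mol*K)).
T*dS = 263 * -0.2722 = -71.5886
dG = 36.71 - (-71.5886)
dG = 108.2986 kJ/mol, rounded to 4 dp:

108.2986 kJ/mol


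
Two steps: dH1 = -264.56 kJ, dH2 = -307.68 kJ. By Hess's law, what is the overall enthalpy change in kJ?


Hess's law: enthalpy is a state function, so add the step enthalpies.
dH_total = dH1 + dH2 = -264.56 + (-307.68)
dH_total = -572.24 kJ:

-572.24 kJ


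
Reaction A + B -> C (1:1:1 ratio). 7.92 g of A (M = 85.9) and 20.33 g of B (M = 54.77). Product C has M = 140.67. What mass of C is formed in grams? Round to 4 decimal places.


Find moles of each reactant; the smaller value is the limiting reagent in a 1:1:1 reaction, so moles_C equals moles of the limiter.
n_A = mass_A / M_A = 7.92 / 85.9 = 0.0922 mol
n_B = mass_B / M_B = 20.33 / 54.77 = 0.371189 mol
Limiting reagent: A (smaller), n_limiting = 0.0922 mol
mass_C = n_limiting * M_C = 0.0922 * 140.67
mass_C = 12.969774 g, rounded to 4 dp:

12.9698 g


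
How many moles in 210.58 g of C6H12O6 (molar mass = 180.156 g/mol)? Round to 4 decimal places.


n = mass / M
n = 210.58 / 180.156
n = 1.16887586 mol, rounded to 4 dp:

1.1689 mol


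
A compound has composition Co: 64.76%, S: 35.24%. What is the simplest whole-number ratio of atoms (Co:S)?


Assume 100 g of compound, divide each mass% by atomic mass to get moles, then normalize by the smallest to get a raw atom ratio.
Moles per 100 g: Co: 64.76/58.933 = 1.0989, S: 35.24/32.065 = 1.099
Raw ratio (divide by min = 1.0989): Co: 1.0, S: 1.0
Multiply by 1 to clear fractions: Co: 1.0 ~= 1, S: 1.0 ~= 1
Reduce by GCD to get the simplest whole-number ratio:

1:1


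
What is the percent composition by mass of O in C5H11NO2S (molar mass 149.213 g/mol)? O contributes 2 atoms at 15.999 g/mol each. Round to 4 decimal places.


pct = 100 * (n_elem * M_elem) / M_total
mass_contribution = 2 * 15.999 = 31.998 g/mol
pct = 100 * 31.998 / 149.213
pct = 21.44451221 %, rounded to 4 dp:

21.4445 %


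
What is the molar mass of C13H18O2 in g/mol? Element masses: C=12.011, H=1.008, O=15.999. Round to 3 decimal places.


M = sum(count * atomic_mass) over atoms.
M = 13*12.011 + 18*1.008 + 2*15.999
M = 156.143 + 18.144 + 31.998
M = 206.285 g/mol, rounded to 3 dp:

206.285 g/mol


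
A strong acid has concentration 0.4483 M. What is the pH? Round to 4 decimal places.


A strong acid dissociates completely, so [H+] equals the given concentration.
pH = -log10([H+]) = -log10(0.4483)
pH = 0.34843126, rounded to 4 dp:

0.3484


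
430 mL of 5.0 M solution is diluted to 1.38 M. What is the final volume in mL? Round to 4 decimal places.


Dilution: M1*V1 = M2*V2, solve for V2.
V2 = M1*V1 / M2
V2 = 5.0 * 430 / 1.38
V2 = 2150.0 / 1.38
V2 = 1557.97101449 mL, rounded to 4 dp:

1557.9710 mL


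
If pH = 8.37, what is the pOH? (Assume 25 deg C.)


At 25 deg C, pH + pOH = 14.
pOH = 14 - pH = 14 - 8.37
pOH = 5.63:

5.63


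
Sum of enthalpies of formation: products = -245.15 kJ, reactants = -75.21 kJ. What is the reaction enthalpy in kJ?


dH_rxn = sum(dH_f products) - sum(dH_f reactants)
dH_rxn = -245.15 - (-75.21)
dH_rxn = -169.94 kJ:

-169.94 kJ


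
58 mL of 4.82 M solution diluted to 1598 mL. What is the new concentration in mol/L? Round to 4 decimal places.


Dilution: M1*V1 = M2*V2, solve for M2.
M2 = M1*V1 / V2
M2 = 4.82 * 58 / 1598
M2 = 279.56 / 1598
M2 = 0.17494368 mol/L, rounded to 4 dp:

0.1749 mol/L


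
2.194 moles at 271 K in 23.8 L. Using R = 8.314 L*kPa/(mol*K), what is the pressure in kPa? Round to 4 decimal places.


PV = nRT, solve for P = nRT / V.
nRT = 2.194 * 8.314 * 271 = 4943.2882
P = 4943.2882 / 23.8
P = 207.70118487 kPa, rounded to 4 dp:

207.7012 kPa


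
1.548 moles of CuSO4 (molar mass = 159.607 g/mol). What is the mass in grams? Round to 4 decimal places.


mass = n * M
mass = 1.548 * 159.607
mass = 247.071636 g, rounded to 4 dp:

247.0716 g


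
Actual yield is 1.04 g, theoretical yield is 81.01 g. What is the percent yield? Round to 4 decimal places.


% yield = 100 * actual / theoretical
% yield = 100 * 1.04 / 81.01
% yield = 1.28379212 %, rounded to 4 dp:

1.2838 %


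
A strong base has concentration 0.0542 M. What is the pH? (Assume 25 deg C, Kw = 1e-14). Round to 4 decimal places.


A strong base dissociates completely, so [OH-] equals the given concentration.
pOH = -log10([OH-]) = -log10(0.0542) = 1.266001
pH = 14 - pOH = 14 - 1.266001
pH = 12.733999, rounded to 4 dp:

12.7340


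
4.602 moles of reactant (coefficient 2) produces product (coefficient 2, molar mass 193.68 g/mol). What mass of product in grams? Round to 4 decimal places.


Use the coefficient ratio to convert reactant moles to product moles, then multiply by the product's molar mass.
moles_P = moles_R * (coeff_P / coeff_R) = 4.602 * (2/2) = 4.602
mass_P = moles_P * M_P = 4.602 * 193.68
mass_P = 891.31536 g, rounded to 4 dp:

891.3154 g


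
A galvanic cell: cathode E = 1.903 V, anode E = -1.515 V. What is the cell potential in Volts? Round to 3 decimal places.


Standard cell potential: E_cell = E_cathode - E_anode.
E_cell = 1.903 - (-1.515)
E_cell = 3.418 V, rounded to 3 dp:

3.418 V


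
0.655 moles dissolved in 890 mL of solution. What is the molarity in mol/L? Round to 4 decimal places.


Convert volume to liters: V_L = V_mL / 1000.
V_L = 890 / 1000 = 0.89 L
M = n / V_L = 0.655 / 0.89
M = 0.73595506 mol/L, rounded to 4 dp:

0.7360 mol/L


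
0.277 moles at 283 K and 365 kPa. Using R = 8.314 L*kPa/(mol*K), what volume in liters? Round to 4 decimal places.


PV = nRT, solve for V = nRT / P.
nRT = 0.277 * 8.314 * 283 = 651.7428
V = 651.7428 / 365
V = 1.78559671 L, rounded to 4 dp:

1.7856 L


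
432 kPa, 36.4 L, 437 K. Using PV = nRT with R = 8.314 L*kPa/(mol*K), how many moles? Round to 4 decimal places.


PV = nRT, solve for n = PV / (RT).
PV = 432 * 36.4 = 15724.8
RT = 8.314 * 437 = 3633.218
n = 15724.8 / 3633.218
n = 4.32806399 mol, rounded to 4 dp:

4.3281 mol


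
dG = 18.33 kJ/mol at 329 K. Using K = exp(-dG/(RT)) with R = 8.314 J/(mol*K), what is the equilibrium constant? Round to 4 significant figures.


dG is in kJ/mol; multiply by 1000 to match R in J/(mol*K).
RT = 8.314 * 329 = 2735.306 J/mol
exponent = -dG*1000 / (RT) = -(18.33*1000) / 2735.306 = -6.70126121
K = exp(-6.70126121)
K = 0.0012293604, rounded to 4 significant figures:

0.001229


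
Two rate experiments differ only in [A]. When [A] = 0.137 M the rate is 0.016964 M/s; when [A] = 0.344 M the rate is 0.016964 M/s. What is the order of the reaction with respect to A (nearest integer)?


Rate is proportional to [A]^n, so rate2/rate1 = ([A]2/[A]1)^n. Take logs to solve for n.
rate2/rate1 = 0.016964 / 0.016964 = 1.0
[A]2/[A]1 = 0.344 / 0.137 = 2.5109
n = ln(1.0) / ln(2.5109) = 0.0
Nearest integer order:

0


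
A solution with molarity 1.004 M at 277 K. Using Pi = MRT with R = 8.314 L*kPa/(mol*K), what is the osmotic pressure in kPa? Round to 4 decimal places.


Osmotic pressure (van't Hoff): Pi = M*R*T.
RT = 8.314 * 277 = 2302.978
Pi = 1.004 * 2302.978
Pi = 2312.189912 kPa, rounded to 4 dp:

2312.1899 kPa


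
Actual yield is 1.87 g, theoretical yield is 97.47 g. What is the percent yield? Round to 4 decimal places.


% yield = 100 * actual / theoretical
% yield = 100 * 1.87 / 97.47
% yield = 1.91853904 %, rounded to 4 dp:

1.9185 %


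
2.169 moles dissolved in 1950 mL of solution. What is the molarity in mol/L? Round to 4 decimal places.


Convert volume to liters: V_L = V_mL / 1000.
V_L = 1950 / 1000 = 1.95 L
M = n / V_L = 2.169 / 1.95
M = 1.11230769 mol/L, rounded to 4 dp:

1.1123 mol/L


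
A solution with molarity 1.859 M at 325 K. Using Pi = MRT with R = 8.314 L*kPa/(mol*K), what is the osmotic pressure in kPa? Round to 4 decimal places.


Osmotic pressure (van't Hoff): Pi = M*R*T.
RT = 8.314 * 325 = 2702.05
Pi = 1.859 * 2702.05
Pi = 5023.11095 kPa, rounded to 4 dp:

5023.1110 kPa


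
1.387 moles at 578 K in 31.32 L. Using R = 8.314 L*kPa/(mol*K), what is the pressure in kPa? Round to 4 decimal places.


PV = nRT, solve for P = nRT / V.
nRT = 1.387 * 8.314 * 578 = 6665.2174
P = 6665.2174 / 31.32
P = 212.81026181 kPa, rounded to 4 dp:

212.8103 kPa


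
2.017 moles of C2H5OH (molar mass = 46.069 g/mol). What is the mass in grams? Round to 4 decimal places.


mass = n * M
mass = 2.017 * 46.069
mass = 92.921173 g, rounded to 4 dp:

92.9212 g


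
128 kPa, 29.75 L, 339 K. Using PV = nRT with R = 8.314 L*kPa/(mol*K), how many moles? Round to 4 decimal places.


PV = nRT, solve for n = PV / (RT).
PV = 128 * 29.75 = 3808.0
RT = 8.314 * 339 = 2818.446
n = 3808.0 / 2818.446
n = 1.35109915 mol, rounded to 4 dp:

1.3511 mol


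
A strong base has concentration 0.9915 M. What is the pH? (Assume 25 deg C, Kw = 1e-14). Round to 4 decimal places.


A strong base dissociates completely, so [OH-] equals the given concentration.
pOH = -log10([OH-]) = -log10(0.9915) = 0.003707
pH = 14 - pOH = 14 - 0.003707
pH = 13.996293, rounded to 4 dp:

13.9963


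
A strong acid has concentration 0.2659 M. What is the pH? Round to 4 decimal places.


A strong acid dissociates completely, so [H+] equals the given concentration.
pH = -log10([H+]) = -log10(0.2659)
pH = 0.57528166, rounded to 4 dp:

0.5753


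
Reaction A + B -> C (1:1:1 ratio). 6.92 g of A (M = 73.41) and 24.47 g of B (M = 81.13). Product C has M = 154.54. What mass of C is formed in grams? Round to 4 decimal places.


Find moles of each reactant; the smaller value is the limiting reagent in a 1:1:1 reaction, so moles_C equals moles of the limiter.
n_A = mass_A / M_A = 6.92 / 73.41 = 0.094265 mol
n_B = mass_B / M_B = 24.47 / 81.13 = 0.301615 mol
Limiting reagent: A (smaller), n_limiting = 0.094265 mol
mass_C = n_limiting * M_C = 0.094265 * 154.54
mass_C = 14.5677131 g, rounded to 4 dp:

14.5677 g


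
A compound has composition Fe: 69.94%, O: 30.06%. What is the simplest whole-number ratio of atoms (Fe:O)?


Assume 100 g of compound, divide each mass% by atomic mass to get moles, then normalize by the smallest to get a raw atom ratio.
Moles per 100 g: Fe: 69.94/55.845 = 1.2524, O: 30.06/15.999 = 1.8789
Raw ratio (divide by min = 1.2524): Fe: 1.0, O: 1.5
Multiply by 2 to clear fractions: Fe: 2.0 ~= 2, O: 3.0 ~= 3
Reduce by GCD to get the simplest whole-number ratio:

2:3


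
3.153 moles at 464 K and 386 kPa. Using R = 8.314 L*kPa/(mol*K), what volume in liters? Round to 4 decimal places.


PV = nRT, solve for V = nRT / P.
nRT = 3.153 * 8.314 * 464 = 12163.3155
V = 12163.3155 / 386
V = 31.51118005 L, rounded to 4 dp:

31.5112 L


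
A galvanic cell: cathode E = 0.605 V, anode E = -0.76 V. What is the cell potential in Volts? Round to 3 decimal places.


Standard cell potential: E_cell = E_cathode - E_anode.
E_cell = 0.605 - (-0.76)
E_cell = 1.365 V, rounded to 3 dp:

1.365 V


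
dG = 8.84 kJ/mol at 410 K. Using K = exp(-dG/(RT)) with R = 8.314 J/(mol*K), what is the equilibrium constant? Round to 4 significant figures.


dG is in kJ/mol; multiply by 1000 to match R in J/(mol*K).
RT = 8.314 * 410 = 3408.74 J/mol
exponent = -dG*1000 / (RT) = -(8.84*1000) / 3408.74 = -2.59333361
K = exp(-2.59333361)
K = 0.074770369, rounded to 4 significant figures:

0.07477


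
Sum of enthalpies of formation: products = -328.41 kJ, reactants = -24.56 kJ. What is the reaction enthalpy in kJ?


dH_rxn = sum(dH_f products) - sum(dH_f reactants)
dH_rxn = -328.41 - (-24.56)
dH_rxn = -303.85 kJ:

-303.85 kJ


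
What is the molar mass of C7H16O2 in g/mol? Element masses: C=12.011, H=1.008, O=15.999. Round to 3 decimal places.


M = sum(count * atomic_mass) over atoms.
M = 7*12.011 + 16*1.008 + 2*15.999
M = 84.077 + 16.128 + 31.998
M = 132.203 g/mol, rounded to 3 dp:

132.203 g/mol


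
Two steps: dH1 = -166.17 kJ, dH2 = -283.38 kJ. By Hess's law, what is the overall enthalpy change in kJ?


Hess's law: enthalpy is a state function, so add the step enthalpies.
dH_total = dH1 + dH2 = -166.17 + (-283.38)
dH_total = -449.55 kJ:

-449.55 kJ


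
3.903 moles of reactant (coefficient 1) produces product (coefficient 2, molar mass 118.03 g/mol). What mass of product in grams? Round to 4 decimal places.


Use the coefficient ratio to convert reactant moles to product moles, then multiply by the product's molar mass.
moles_P = moles_R * (coeff_P / coeff_R) = 3.903 * (2/1) = 7.806
mass_P = moles_P * M_P = 7.806 * 118.03
mass_P = 921.34218 g, rounded to 4 dp:

921.3422 g


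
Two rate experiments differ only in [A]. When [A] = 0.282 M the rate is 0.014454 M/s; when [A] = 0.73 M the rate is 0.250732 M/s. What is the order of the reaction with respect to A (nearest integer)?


Rate is proportional to [A]^n, so rate2/rate1 = ([A]2/[A]1)^n. Take logs to solve for n.
rate2/rate1 = 0.250732 / 0.014454 = 17.3469
[A]2/[A]1 = 0.73 / 0.282 = 2.5887
n = ln(17.3469) / ln(2.5887) = 3.0
Nearest integer order:

3


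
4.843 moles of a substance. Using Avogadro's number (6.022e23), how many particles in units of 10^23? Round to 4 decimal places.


N = n * NA, then divide by 1e23 for the requested units.
N / 1e23 = n * 6.022
N / 1e23 = 4.843 * 6.022
N / 1e23 = 29.164546, rounded to 4 dp:

29.1645


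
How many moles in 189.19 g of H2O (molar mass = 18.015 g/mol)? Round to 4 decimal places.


n = mass / M
n = 189.19 / 18.015
n = 10.50180405 mol, rounded to 4 dp:

10.5018 mol


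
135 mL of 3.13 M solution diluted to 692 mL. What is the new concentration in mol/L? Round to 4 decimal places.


Dilution: M1*V1 = M2*V2, solve for M2.
M2 = M1*V1 / V2
M2 = 3.13 * 135 / 692
M2 = 422.55 / 692
M2 = 0.61062139 mol/L, rounded to 4 dp:

0.6106 mol/L


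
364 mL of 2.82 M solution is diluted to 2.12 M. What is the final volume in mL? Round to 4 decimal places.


Dilution: M1*V1 = M2*V2, solve for V2.
V2 = M1*V1 / M2
V2 = 2.82 * 364 / 2.12
V2 = 1026.48 / 2.12
V2 = 484.18867925 mL, rounded to 4 dp:

484.1887 mL


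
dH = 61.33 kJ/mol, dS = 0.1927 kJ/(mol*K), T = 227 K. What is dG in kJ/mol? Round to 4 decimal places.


Gibbs: dG = dH - T*dS (consistent units, dS already in kJ/(mol*K)).
T*dS = 227 * 0.1927 = 43.7429
dG = 61.33 - (43.7429)
dG = 17.5871 kJ/mol, rounded to 4 dp:

17.5871 kJ/mol


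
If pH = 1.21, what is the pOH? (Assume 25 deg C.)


At 25 deg C, pH + pOH = 14.
pOH = 14 - pH = 14 - 1.21
pOH = 12.79:

12.79


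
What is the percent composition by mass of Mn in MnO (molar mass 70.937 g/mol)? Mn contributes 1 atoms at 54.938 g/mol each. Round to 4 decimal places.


pct = 100 * (n_elem * M_elem) / M_total
mass_contribution = 1 * 54.938 = 54.938 g/mol
pct = 100 * 54.938 / 70.937
pct = 77.44618464 %, rounded to 4 dp:

77.4462 %


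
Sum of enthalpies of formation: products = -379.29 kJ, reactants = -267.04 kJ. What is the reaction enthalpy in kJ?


dH_rxn = sum(dH_f products) - sum(dH_f reactants)
dH_rxn = -379.29 - (-267.04)
dH_rxn = -112.25 kJ:

-112.25 kJ


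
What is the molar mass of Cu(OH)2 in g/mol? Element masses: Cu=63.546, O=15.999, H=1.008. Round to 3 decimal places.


M = sum(count * atomic_mass) over atoms.
M = 1*63.546 + 2*15.999 + 2*1.008
M = 63.546 + 31.998 + 2.016
M = 97.56 g/mol, rounded to 3 dp:

97.560 g/mol


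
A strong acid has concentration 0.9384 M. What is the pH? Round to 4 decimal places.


A strong acid dissociates completely, so [H+] equals the given concentration.
pH = -log10([H+]) = -log10(0.9384)
pH = 0.027612, rounded to 4 dp:

0.0276


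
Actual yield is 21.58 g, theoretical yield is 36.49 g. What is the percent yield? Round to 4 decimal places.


% yield = 100 * actual / theoretical
% yield = 100 * 21.58 / 36.49
% yield = 59.13949027 %, rounded to 4 dp:

59.1395 %


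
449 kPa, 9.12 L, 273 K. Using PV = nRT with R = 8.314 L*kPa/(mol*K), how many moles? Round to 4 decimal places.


PV = nRT, solve for n = PV / (RT).
PV = 449 * 9.12 = 4094.88
RT = 8.314 * 273 = 2269.722
n = 4094.88 / 2269.722
n = 1.80413284 mol, rounded to 4 dp:

1.8041 mol


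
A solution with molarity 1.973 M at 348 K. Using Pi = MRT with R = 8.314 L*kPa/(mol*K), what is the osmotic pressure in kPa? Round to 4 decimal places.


Osmotic pressure (van't Hoff): Pi = M*R*T.
RT = 8.314 * 348 = 2893.272
Pi = 1.973 * 2893.272
Pi = 5708.425656 kPa, rounded to 4 dp:

5708.4257 kPa


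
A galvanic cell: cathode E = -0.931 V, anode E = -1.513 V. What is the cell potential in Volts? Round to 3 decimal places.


Standard cell potential: E_cell = E_cathode - E_anode.
E_cell = -0.931 - (-1.513)
E_cell = 0.582 V, rounded to 3 dp:

0.582 V


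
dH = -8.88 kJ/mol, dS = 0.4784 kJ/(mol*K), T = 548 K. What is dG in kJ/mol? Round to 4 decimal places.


Gibbs: dG = dH - T*dS (consistent units, dS already in kJ/(mol*K)).
T*dS = 548 * 0.4784 = 262.1632
dG = -8.88 - (262.1632)
dG = -271.0432 kJ/mol, rounded to 4 dp:

-271.0432 kJ/mol
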